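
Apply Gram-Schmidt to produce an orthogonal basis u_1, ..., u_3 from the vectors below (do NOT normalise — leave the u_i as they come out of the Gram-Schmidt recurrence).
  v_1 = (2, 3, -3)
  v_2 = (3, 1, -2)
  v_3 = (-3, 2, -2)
Orthogonal basis:
  u_1 = (2, 3, -3)
  u_2 = (18/11, -23/22, 1/22)
  u_3 = (-39/83, -65/83, -91/83)

Apply the Gram-Schmidt recurrence
  u_1 = v_1
  u_i = v_i − Σ_{j<i} ((v_i · u_j) / (u_j · u_j)) · u_j.

Step by step this gives:
  u_1 = (2, 3, -3)
  u_2 = (18/11, -23/22, 1/22)
  u_3 = (-39/83, -65/83, -91/83)

Orthogonality check:
  u_2 · u_1 = 0 (should be 0)
  u_3 · u_1 = 0 (should be 0)
  u_3 · u_2 = 0 (should be 0)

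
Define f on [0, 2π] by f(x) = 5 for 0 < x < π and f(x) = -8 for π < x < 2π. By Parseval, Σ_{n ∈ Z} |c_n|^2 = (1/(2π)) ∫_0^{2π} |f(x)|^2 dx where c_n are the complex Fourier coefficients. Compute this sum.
Σ |c_n|^2 = 89/2

Parseval equates the L^2 energy of f (normalised by 1/(2π)) with the ℓ^2 sum of its Fourier coefficients: (1/(2π)) ∫_0^{2π} |f|^2 = Σ |c_n|^2.
Compute the left side: (1/(2π)) [∫_0^π 5^2 dx + ∫_π^{2π} (-8)^2 dx] = (1/(2π)) · (25π + 64π) = (25 + 64)/2 = 89/2.
So Σ_{n ∈ Z} |c_n|^2 = 89/2.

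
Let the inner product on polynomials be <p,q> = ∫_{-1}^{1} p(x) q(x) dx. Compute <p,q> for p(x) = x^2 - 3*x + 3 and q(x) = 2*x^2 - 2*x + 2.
<p,q> = 332/15

Expand the product: p(x)·q(x) = 2*x^4 - 8*x^3 + 14*x^2 - 12*x + 6.
∫_{-1}^{1} of each monomial x^k gives [2/(k+1) if k even, 0 if k odd]. Integrating term-by-term (or equivalently evaluating the antiderivative F(x) = 2*x^5/5 - 2*x^4 + 14*x^3/3 - 6*x^2 + 6*x at the endpoints):
  F(1) − F(−1) = 46/15 − (-286/15) = 332/15.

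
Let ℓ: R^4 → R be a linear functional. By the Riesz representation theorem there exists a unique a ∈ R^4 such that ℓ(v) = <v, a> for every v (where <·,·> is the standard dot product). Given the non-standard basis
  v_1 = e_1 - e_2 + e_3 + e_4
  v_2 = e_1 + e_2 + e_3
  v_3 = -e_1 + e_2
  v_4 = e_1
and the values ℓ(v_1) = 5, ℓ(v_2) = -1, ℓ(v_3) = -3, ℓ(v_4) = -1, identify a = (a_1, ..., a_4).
a = (-1, -4, 4, -2)

Write a = (a_1, ..., a_4) in the standard basis. For each basis vector v_i, ℓ(v_i) = <v_i, a> is a linear equation in the a_j's. Collect the n equations into a matrix system V a = ℓ, where row i of V is v_i (expressed in the standard basis). Since V is invertible (lower-triangular with 1s on the diagonal, up to permutation), solve by back-substitution:
  V =
[[1, -1, 1, 1],
 [1, 1, 1, 0],
 [-1, 1, 0, 0],
 [1, 0, 0, 0]]
  V a = (5, -1, -3, -1)
Solving gives a = (-1, -4, 4, -2).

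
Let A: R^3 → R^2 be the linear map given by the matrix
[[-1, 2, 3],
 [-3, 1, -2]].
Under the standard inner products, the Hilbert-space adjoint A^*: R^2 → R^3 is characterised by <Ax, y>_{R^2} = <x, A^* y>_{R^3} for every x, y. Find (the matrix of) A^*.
A^* = A^T =
[[-1, -3],
 [2, 1],
 [3, -2]]

For real matrices with standard dot products, the defining identity <Ax, y> = <x, A^* y> gives (Ax)^T y = x^T (A^*) y, i.e. x^T A^T y = x^T (A^*) y. Since this holds for all x, y, we must have A^* = A^T. Therefore
A^* =
[[-1, -3],
 [2, 1],
 [3, -2]].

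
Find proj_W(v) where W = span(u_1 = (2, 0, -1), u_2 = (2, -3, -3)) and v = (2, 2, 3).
proj_W(v) = (74/61, 186/61, 87/61)

Set up U = [u_1 | ... | u_2] ∈ R^(3×2). The projector onto W = col(U) is P = U (U^T U)^(-1) U^T.
Compute U^T U =
  [5, 7]
  [7, 22],
and U^T v = (1, -11).
Solve U^T U · c = U^T v for the coefficients: c = (99/61, -62/61). The projection is proj_W(v) = U c.
Check: (v - proj_W(v)) · u_1 = 0  (should be 0).
Check: (v - proj_W(v)) · u_2 = 0  (should be 0).
Result: proj_W(v) = (74/61, 186/61, 87/61).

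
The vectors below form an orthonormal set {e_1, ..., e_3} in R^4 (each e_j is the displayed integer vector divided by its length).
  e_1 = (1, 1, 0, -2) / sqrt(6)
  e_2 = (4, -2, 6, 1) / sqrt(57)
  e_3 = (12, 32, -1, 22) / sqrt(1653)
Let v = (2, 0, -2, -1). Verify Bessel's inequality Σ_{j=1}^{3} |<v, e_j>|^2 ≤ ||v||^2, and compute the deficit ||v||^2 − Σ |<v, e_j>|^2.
Σ |<v, e_j>|^2 = 271/87; ||v||^2 = 9; deficit = 512/87

Write each e_j = u_j / sqrt(<u_j, u_j>) where u_j is the displayed integer vector. Then <v, e_j> = <v, u_j> / sqrt(<u_j, u_j>), so |<v, e_j>|^2 = <v, u_j>^2 / <u_j, u_j>.
Coefficients: <v, e_1> = 4/sqrt(6), <v, e_2> = -5/sqrt(57), <v, e_3> = 4/sqrt(1653).
Square and sum: Σ |<v, e_j>|^2 = 271/87.
Compute ||v||^2 = v·v = 9.
Deficit = 9 − 271/87 = 512/87 ≥ 0, confirming Bessel's inequality. (The deficit equals ||v − Σ <v,e_j> e_j||^2, the squared distance from v to span{e_j}.)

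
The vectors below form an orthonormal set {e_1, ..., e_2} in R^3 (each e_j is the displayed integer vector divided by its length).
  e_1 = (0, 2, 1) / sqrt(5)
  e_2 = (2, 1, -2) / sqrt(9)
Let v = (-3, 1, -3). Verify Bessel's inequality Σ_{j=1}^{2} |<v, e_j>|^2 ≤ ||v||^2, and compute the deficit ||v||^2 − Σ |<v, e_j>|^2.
Σ |<v, e_j>|^2 = 14/45; ||v||^2 = 19; deficit = 841/45

Write each e_j = u_j / sqrt(<u_j, u_j>) where u_j is the displayed integer vector. Then <v, e_j> = <v, u_j> / sqrt(<u_j, u_j>), so |<v, e_j>|^2 = <v, u_j>^2 / <u_j, u_j>.
Coefficients: <v, e_1> = -1/sqrt(5), <v, e_2> = 1/sqrt(9).
Square and sum: Σ |<v, e_j>|^2 = 14/45.
Compute ||v||^2 = v·v = 19.
Deficit = 19 − 14/45 = 841/45 ≥ 0, confirming Bessel's inequality. (The deficit equals ||v − Σ <v,e_j> e_j||^2, the squared distance from v to span{e_j}.)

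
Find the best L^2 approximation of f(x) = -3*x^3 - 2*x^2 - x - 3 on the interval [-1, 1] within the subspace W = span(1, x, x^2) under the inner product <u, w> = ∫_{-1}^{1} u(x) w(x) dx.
g(x) = -2*x^2 - 14*x/5 - 3

The best approximation g ∈ W is the orthogonal projection of f onto W. Writing g = a_0 + a_1 x + a_2 x^2, the coefficients solve the normal equations G · a = b where
  G_{ij} = <φ_i, φ_j> and b_i = <f, φ_i>, with φ_0 = 1, φ_1 = x, φ_2 = x^2.
G =
  [2, 0, 2/3]
  [0, 2/3, 0]
  [2/3, 0, 2/5],
b = (-22/3, -28/15, -14/5).
Solving gives a_0 = -3, a_1 = -14/5, a_2 = -2, so
  g(x) = -2*x^2 - 14*x/5 - 3.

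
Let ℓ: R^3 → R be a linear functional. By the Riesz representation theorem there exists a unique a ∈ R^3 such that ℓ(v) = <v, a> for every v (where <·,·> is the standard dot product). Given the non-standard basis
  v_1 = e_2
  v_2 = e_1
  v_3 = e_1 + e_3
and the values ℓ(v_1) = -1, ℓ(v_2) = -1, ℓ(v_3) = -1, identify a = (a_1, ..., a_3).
a = (-1, -1, 0)

Write a = (a_1, ..., a_3) in the standard basis. For each basis vector v_i, ℓ(v_i) = <v_i, a> is a linear equation in the a_j's. Collect the n equations into a matrix system V a = ℓ, where row i of V is v_i (expressed in the standard basis). Since V is invertible (lower-triangular with 1s on the diagonal, up to permutation), solve by back-substitution:
  V =
[[0, 1, 0],
 [1, 0, 0],
 [1, 0, 1]]
  V a = (-1, -1, -1)
Solving gives a = (-1, -1, 0).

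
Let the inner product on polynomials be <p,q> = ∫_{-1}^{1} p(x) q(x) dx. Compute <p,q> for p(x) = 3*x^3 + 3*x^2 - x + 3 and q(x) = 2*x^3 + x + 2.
<p,q> = 1832/105

Expand the product: p(x)·q(x) = 6*x^6 + 6*x^5 + x^4 + 15*x^3 + 5*x^2 + x + 6.
∫_{-1}^{1} of each monomial x^k gives [2/(k+1) if k even, 0 if k odd]. Integrating term-by-term (or equivalently evaluating the antiderivative F(x) = 6*x^7/7 + x^6 + x^5/5 + 15*x^4/4 + 5*x^3/3 + x^2/2 + 6*x at the endpoints):
  F(1) − F(−1) = 5869/420 − (-1459/420) = 1832/105.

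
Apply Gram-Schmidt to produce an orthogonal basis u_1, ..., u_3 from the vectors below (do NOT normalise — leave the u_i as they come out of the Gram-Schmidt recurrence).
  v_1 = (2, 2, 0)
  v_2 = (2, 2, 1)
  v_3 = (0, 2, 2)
Orthogonal basis:
  u_1 = (2, 2, 0)
  u_2 = (0, 0, 1)
  u_3 = (-1, 1, 0)

Apply the Gram-Schmidt recurrence
  u_1 = v_1
  u_i = v_i − Σ_{j<i} ((v_i · u_j) / (u_j · u_j)) · u_j.

Step by step this gives:
  u_1 = (2, 2, 0)
  u_2 = (0, 0, 1)
  u_3 = (-1, 1, 0)

Orthogonality check:
  u_2 · u_1 = 0 (should be 0)
  u_3 · u_1 = 0 (should be 0)
  u_3 · u_2 = 0 (should be 0)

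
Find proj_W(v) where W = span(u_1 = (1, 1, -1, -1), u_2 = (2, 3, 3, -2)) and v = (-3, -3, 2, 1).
proj_W(v) = (-103/44, -107/44, 83/44, 103/44)

Set up U = [u_1 | ... | u_2] ∈ R^(4×2). The projector onto W = col(U) is P = U (U^T U)^(-1) U^T.
Compute U^T U =
  [4, 4]
  [4, 26],
and U^T v = (-9, -11).
Solve U^T U · c = U^T v for the coefficients: c = (-95/44, -1/11). The projection is proj_W(v) = U c.
Check: (v - proj_W(v)) · u_1 = 0  (should be 0).
Check: (v - proj_W(v)) · u_2 = 0  (should be 0).
Result: proj_W(v) = (-103/44, -107/44, 83/44, 103/44).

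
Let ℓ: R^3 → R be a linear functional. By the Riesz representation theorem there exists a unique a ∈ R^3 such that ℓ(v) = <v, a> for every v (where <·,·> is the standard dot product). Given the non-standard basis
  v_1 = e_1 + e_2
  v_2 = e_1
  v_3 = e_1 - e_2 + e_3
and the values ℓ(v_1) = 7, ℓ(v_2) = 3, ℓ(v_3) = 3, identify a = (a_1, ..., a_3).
a = (3, 4, 4)

Write a = (a_1, ..., a_3) in the standard basis. For each basis vector v_i, ℓ(v_i) = <v_i, a> is a linear equation in the a_j's. Collect the n equations into a matrix system V a = ℓ, where row i of V is v_i (expressed in the standard basis). Since V is invertible (lower-triangular with 1s on the diagonal, up to permutation), solve by back-substitution:
  V =
[[1, 1, 0],
 [1, 0, 0],
 [1, -1, 1]]
  V a = (7, 3, 3)
Solving gives a = (3, 4, 4).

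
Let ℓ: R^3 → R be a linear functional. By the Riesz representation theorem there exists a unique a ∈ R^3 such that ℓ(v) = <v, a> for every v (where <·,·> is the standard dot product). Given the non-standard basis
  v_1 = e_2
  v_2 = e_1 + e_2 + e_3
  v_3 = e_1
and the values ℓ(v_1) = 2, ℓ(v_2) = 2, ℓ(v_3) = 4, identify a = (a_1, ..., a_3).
a = (4, 2, -4)

Write a = (a_1, ..., a_3) in the standard basis. For each basis vector v_i, ℓ(v_i) = <v_i, a> is a linear equation in the a_j's. Collect the n equations into a matrix system V a = ℓ, where row i of V is v_i (expressed in the standard basis). Since V is invertible (lower-triangular with 1s on the diagonal, up to permutation), solve by back-substitution:
  V =
[[0, 1, 0],
 [1, 1, 1],
 [1, 0, 0]]
  V a = (2, 2, 4)
Solving gives a = (4, 2, -4).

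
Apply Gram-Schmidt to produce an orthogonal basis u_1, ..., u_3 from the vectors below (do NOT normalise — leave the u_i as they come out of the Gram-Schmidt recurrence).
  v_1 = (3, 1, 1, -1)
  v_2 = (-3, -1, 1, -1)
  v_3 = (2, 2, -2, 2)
Orthogonal basis:
  u_1 = (3, 1, 1, -1)
  u_2 = (-1, -1/3, 5/3, -5/3)
  u_3 = (-2/5, 6/5, 0, 0)

Apply the Gram-Schmidt recurrence
  u_1 = v_1
  u_i = v_i − Σ_{j<i} ((v_i · u_j) / (u_j · u_j)) · u_j.

Step by step this gives:
  u_1 = (3, 1, 1, -1)
  u_2 = (-1, -1/3, 5/3, -5/3)
  u_3 = (-2/5, 6/5, 0, 0)

Orthogonality check:
  u_2 · u_1 = 0 (should be 0)
  u_3 · u_1 = 0 (should be 0)
  u_3 · u_2 = 0 (should be 0)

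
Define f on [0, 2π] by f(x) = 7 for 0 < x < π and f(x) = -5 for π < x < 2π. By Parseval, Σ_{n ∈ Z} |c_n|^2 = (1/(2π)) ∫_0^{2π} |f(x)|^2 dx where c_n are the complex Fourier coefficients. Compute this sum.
Σ |c_n|^2 = 37

Parseval equates the L^2 energy of f (normalised by 1/(2π)) with the ℓ^2 sum of its Fourier coefficients: (1/(2π)) ∫_0^{2π} |f|^2 = Σ |c_n|^2.
Compute the left side: (1/(2π)) [∫_0^π 7^2 dx + ∫_π^{2π} (-5)^2 dx] = (1/(2π)) · (49π + 25π) = (49 + 25)/2 = 37.
So Σ_{n ∈ Z} |c_n|^2 = 37.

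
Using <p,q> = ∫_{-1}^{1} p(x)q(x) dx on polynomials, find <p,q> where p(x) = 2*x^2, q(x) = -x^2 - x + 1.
<p,q> = 8/15

Expand the product: p(x)·q(x) = -2*x^4 - 2*x^3 + 2*x^2.
∫_{-1}^{1} of each monomial x^k gives [2/(k+1) if k even, 0 if k odd]. Integrating term-by-term (or equivalently evaluating the antiderivative F(x) = -2*x^5/5 - x^4/2 + 2*x^3/3 at the endpoints):
  F(1) − F(−1) = -7/30 − (-23/30) = 8/15.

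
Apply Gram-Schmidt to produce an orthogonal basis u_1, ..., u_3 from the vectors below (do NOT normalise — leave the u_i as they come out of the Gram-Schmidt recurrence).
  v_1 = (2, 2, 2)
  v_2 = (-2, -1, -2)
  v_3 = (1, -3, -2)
Orthogonal basis:
  u_1 = (2, 2, 2)
  u_2 = (-1/3, 2/3, -1/3)
  u_3 = (3/2, 0, -3/2)

Apply the Gram-Schmidt recurrence
  u_1 = v_1
  u_i = v_i − Σ_{j<i} ((v_i · u_j) / (u_j · u_j)) · u_j.

Step by step this gives:
  u_1 = (2, 2, 2)
  u_2 = (-1/3, 2/3, -1/3)
  u_3 = (3/2, 0, -3/2)

Orthogonality check:
  u_2 · u_1 = 0 (should be 0)
  u_3 · u_1 = 0 (should be 0)
  u_3 · u_2 = 0 (should be 0)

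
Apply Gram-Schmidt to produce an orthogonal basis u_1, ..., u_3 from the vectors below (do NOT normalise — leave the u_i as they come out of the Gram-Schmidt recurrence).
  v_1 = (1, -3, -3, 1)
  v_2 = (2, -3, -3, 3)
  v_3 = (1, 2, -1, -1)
Orthogonal basis:
  u_1 = (1, -3, -3, 1)
  u_2 = (17/20, 9/20, 9/20, 37/20)
  u_3 = (114/91, 146/91, -127/91, -57/91)

Apply the Gram-Schmidt recurrence
  u_1 = v_1
  u_i = v_i − Σ_{j<i} ((v_i · u_j) / (u_j · u_j)) · u_j.

Step by step this gives:
  u_1 = (1, -3, -3, 1)
  u_2 = (17/20, 9/20, 9/20, 37/20)
  u_3 = (114/91, 146/91, -127/91, -57/91)

Orthogonality check:
  u_2 · u_1 = 0 (should be 0)
  u_3 · u_1 = 0 (should be 0)
  u_3 · u_2 = 0 (should be 0)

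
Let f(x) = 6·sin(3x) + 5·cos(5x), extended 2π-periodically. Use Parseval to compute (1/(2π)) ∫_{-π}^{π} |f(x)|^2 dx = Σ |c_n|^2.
Σ |c_n|^2 = 61/2

Expand |f|^2 and use orthogonality of {sin(nx), cos(mx)} on [-π, π]:
  ∫_{-π}^{π} sin(nx)^2 dx = π, ∫ cos(mx)^2 dx = π, and cross terms integrate to 0.
So ∫_{-π}^{π} f(x)^2 dx = 6^2 · π + 5^2 · π = (36 + 25)π.
Divide by 2π: (36 + 25)/2 = 61/2.
By Parseval, this equals Σ |c_n|^2.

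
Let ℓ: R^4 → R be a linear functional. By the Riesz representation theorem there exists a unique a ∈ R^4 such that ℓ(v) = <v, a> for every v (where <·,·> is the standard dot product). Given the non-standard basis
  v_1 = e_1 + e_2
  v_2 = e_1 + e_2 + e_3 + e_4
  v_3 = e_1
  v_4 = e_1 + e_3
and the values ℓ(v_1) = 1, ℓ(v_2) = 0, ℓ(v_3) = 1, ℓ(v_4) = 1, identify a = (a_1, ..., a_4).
a = (1, 0, 0, -1)

Write a = (a_1, ..., a_4) in the standard basis. For each basis vector v_i, ℓ(v_i) = <v_i, a> is a linear equation in the a_j's. Collect the n equations into a matrix system V a = ℓ, where row i of V is v_i (expressed in the standard basis). Since V is invertible (lower-triangular with 1s on the diagonal, up to permutation), solve by back-substitution:
  V =
[[1, 1, 0, 0],
 [1, 1, 1, 1],
 [1, 0, 0, 0],
 [1, 0, 1, 0]]
  V a = (1, 0, 1, 1)
Solving gives a = (1, 0, 0, -1).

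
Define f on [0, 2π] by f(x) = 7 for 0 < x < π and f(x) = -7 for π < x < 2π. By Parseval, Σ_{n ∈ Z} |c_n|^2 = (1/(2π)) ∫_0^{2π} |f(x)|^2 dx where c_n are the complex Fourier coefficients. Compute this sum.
Σ |c_n|^2 = 49

Parseval equates the L^2 energy of f (normalised by 1/(2π)) with the ℓ^2 sum of its Fourier coefficients: (1/(2π)) ∫_0^{2π} |f|^2 = Σ |c_n|^2.
Compute the left side: (1/(2π)) [∫_0^π 7^2 dx + ∫_π^{2π} (-7)^2 dx] = (1/(2π)) · (49π + 49π) = (49 + 49)/2 = 49.
So Σ_{n ∈ Z} |c_n|^2 = 49.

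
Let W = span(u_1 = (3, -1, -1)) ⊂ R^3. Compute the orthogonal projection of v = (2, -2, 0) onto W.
proj_W(v) = (24/11, -8/11, -8/11)

Set up U = [u_1 | ... | u_1] ∈ R^(3×1). The projector onto W = col(U) is P = U (U^T U)^(-1) U^T.
Compute U^T U =
  [11],
and U^T v = (8).
Solve U^T U · c = U^T v for the coefficients: c = (8/11). The projection is proj_W(v) = U c.
Check: (v - proj_W(v)) · u_1 = 0  (should be 0).
Result: proj_W(v) = (24/11, -8/11, -8/11).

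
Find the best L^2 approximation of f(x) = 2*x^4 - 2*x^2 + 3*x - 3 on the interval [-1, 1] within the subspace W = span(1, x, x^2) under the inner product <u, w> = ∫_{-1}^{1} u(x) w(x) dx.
g(x) = -2*x^2/7 + 3*x - 111/35

The best approximation g ∈ W is the orthogonal projection of f onto W. Writing g = a_0 + a_1 x + a_2 x^2, the coefficients solve the normal equations G · a = b where
  G_{ij} = <φ_i, φ_j> and b_i = <f, φ_i>, with φ_0 = 1, φ_1 = x, φ_2 = x^2.
G =
  [2, 0, 2/3]
  [0, 2/3, 0]
  [2/3, 0, 2/5],
b = (-98/15, 2, -78/35).
Solving gives a_0 = -111/35, a_1 = 3, a_2 = -2/7, so
  g(x) = -2*x^2/7 + 3*x - 111/35.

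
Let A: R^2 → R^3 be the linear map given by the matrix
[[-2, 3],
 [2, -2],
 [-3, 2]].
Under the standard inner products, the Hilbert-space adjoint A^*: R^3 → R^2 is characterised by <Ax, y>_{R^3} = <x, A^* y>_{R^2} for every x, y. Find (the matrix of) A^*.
A^* = A^T =
[[-2, 2, -3],
 [3, -2, 2]]

For real matrices with standard dot products, the defining identity <Ax, y> = <x, A^* y> gives (Ax)^T y = x^T (A^*) y, i.e. x^T A^T y = x^T (A^*) y. Since this holds for all x, y, we must have A^* = A^T. Therefore
A^* =
[[-2, 2, -3],
 [3, -2, 2]].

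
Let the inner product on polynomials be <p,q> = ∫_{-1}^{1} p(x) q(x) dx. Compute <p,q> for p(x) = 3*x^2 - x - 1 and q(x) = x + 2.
<p,q> = -2/3

Expand the product: p(x)·q(x) = 3*x^3 + 5*x^2 - 3*x - 2.
∫_{-1}^{1} of each monomial x^k gives [2/(k+1) if k even, 0 if k odd]. Integrating term-by-term (or equivalently evaluating the antiderivative F(x) = 3*x^4/4 + 5*x^3/3 - 3*x^2/2 - 2*x at the endpoints):
  F(1) − F(−1) = -13/12 − (-5/12) = -2/3.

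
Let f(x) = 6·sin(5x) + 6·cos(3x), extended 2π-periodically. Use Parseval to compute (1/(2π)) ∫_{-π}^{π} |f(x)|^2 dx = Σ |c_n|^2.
Σ |c_n|^2 = 36

Expand |f|^2 and use orthogonality of {sin(nx), cos(mx)} on [-π, π]:
  ∫_{-π}^{π} sin(nx)^2 dx = π, ∫ cos(mx)^2 dx = π, and cross terms integrate to 0.
So ∫_{-π}^{π} f(x)^2 dx = 6^2 · π + 6^2 · π = (36 + 36)π.
Divide by 2π: (36 + 36)/2 = 36.
By Parseval, this equals Σ |c_n|^2.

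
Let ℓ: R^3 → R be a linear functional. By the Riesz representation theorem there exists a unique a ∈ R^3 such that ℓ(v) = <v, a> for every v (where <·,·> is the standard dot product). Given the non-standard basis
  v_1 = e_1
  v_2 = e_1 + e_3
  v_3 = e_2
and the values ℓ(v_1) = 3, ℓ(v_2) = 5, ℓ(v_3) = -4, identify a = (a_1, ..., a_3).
a = (3, -4, 2)

Write a = (a_1, ..., a_3) in the standard basis. For each basis vector v_i, ℓ(v_i) = <v_i, a> is a linear equation in the a_j's. Collect the n equations into a matrix system V a = ℓ, where row i of V is v_i (expressed in the standard basis). Since V is invertible (lower-triangular with 1s on the diagonal, up to permutation), solve by back-substitution:
  V =
[[1, 0, 0],
 [1, 0, 1],
 [0, 1, 0]]
  V a = (3, 5, -4)
Solving gives a = (3, -4, 2).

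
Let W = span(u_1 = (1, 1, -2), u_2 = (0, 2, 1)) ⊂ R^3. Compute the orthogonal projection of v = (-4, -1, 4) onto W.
proj_W(v) = (-13/6, -41/30, 71/15)

Set up U = [u_1 | ... | u_2] ∈ R^(3×2). The projector onto W = col(U) is P = U (U^T U)^(-1) U^T.
Compute U^T U =
  [6, 0]
  [0, 5],
and U^T v = (-13, 2).
Solve U^T U · c = U^T v for the coefficients: c = (-13/6, 2/5). The projection is proj_W(v) = U c.
Check: (v - proj_W(v)) · u_1 = 0  (should be 0).
Check: (v - proj_W(v)) · u_2 = 0  (should be 0).
Result: proj_W(v) = (-13/6, -41/30, 71/15).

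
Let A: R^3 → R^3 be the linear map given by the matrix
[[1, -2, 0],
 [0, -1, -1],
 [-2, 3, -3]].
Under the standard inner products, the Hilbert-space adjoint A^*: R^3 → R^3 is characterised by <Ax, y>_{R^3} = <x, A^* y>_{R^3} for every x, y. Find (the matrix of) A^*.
A^* = A^T =
[[1, 0, -2],
 [-2, -1, 3],
 [0, -1, -3]]

For real matrices with standard dot products, the defining identity <Ax, y> = <x, A^* y> gives (Ax)^T y = x^T (A^*) y, i.e. x^T A^T y = x^T (A^*) y. Since this holds for all x, y, we must have A^* = A^T. Therefore
A^* =
[[1, 0, -2],
 [-2, -1, 3],
 [0, -1, -3]].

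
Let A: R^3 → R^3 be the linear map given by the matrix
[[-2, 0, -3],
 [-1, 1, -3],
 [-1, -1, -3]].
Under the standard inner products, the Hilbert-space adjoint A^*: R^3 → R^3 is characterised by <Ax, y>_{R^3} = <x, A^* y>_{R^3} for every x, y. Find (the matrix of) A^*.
A^* = A^T =
[[-2, -1, -1],
 [0, 1, -1],
 [-3, -3, -3]]

For real matrices with standard dot products, the defining identity <Ax, y> = <x, A^* y> gives (Ax)^T y = x^T (A^*) y, i.e. x^T A^T y = x^T (A^*) y. Since this holds for all x, y, we must have A^* = A^T. Therefore
A^* =
[[-2, -1, -1],
 [0, 1, -1],
 [-3, -3, -3]].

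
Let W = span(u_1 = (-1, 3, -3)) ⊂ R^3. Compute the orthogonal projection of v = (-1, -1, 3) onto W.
proj_W(v) = (11/19, -33/19, 33/19)

Set up U = [u_1 | ... | u_1] ∈ R^(3×1). The projector onto W = col(U) is P = U (U^T U)^(-1) U^T.
Compute U^T U =
  [19],
and U^T v = (-11).
Solve U^T U · c = U^T v for the coefficients: c = (-11/19). The projection is proj_W(v) = U c.
Check: (v - proj_W(v)) · u_1 = 0  (should be 0).
Result: proj_W(v) = (11/19, -33/19, 33/19).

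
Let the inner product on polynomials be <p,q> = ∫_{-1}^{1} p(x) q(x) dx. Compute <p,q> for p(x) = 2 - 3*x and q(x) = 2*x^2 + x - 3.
<p,q> = -34/3

Expand the product: p(x)·q(x) = -6*x^3 + x^2 + 11*x - 6.
∫_{-1}^{1} of each monomial x^k gives [2/(k+1) if k even, 0 if k odd]. Integrating term-by-term (or equivalently evaluating the antiderivative F(x) = -3*x^4/2 + x^3/3 + 11*x^2/2 - 6*x at the endpoints):
  F(1) − F(−1) = -5/3 − (29/3) = -34/3.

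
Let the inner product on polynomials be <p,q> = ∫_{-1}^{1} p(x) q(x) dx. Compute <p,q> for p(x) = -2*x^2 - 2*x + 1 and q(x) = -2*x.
<p,q> = 8/3

Expand the product: p(x)·q(x) = 4*x^3 + 4*x^2 - 2*x.
∫_{-1}^{1} of each monomial x^k gives [2/(k+1) if k even, 0 if k odd]. Integrating term-by-term (or equivalently evaluating the antiderivative F(x) = x^4 + 4*x^3/3 - x^2 at the endpoints):
  F(1) − F(−1) = 4/3 − (-4/3) = 8/3.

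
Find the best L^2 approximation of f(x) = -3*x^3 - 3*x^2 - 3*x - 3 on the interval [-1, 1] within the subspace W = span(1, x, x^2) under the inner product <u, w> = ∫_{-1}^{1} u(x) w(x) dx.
g(x) = -3*x^2 - 24*x/5 - 3

The best approximation g ∈ W is the orthogonal projection of f onto W. Writing g = a_0 + a_1 x + a_2 x^2, the coefficients solve the normal equations G · a = b where
  G_{ij} = <φ_i, φ_j> and b_i = <f, φ_i>, with φ_0 = 1, φ_1 = x, φ_2 = x^2.
G =
  [2, 0, 2/3]
  [0, 2/3, 0]
  [2/3, 0, 2/5],
b = (-8, -16/5, -16/5).
Solving gives a_0 = -3, a_1 = -24/5, a_2 = -3, so
  g(x) = -3*x^2 - 24*x/5 - 3.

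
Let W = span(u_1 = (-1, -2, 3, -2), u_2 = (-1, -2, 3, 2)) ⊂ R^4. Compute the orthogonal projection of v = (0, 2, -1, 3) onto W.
proj_W(v) = (1/2, 1, -3/2, 3)

Set up U = [u_1 | ... | u_2] ∈ R^(4×2). The projector onto W = col(U) is P = U (U^T U)^(-1) U^T.
Compute U^T U =
  [18, 10]
  [10, 18],
and U^T v = (-13, -1).
Solve U^T U · c = U^T v for the coefficients: c = (-1, 1/2). The projection is proj_W(v) = U c.
Check: (v - proj_W(v)) · u_1 = 0  (should be 0).
Check: (v - proj_W(v)) · u_2 = 0  (should be 0).
Result: proj_W(v) = (1/2, 1, -3/2, 3).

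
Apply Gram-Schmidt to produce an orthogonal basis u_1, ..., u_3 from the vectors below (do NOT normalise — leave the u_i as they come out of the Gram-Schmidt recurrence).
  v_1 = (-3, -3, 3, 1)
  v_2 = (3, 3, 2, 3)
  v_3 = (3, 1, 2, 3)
Orthogonal basis:
  u_1 = (-3, -3, 3, 1)
  u_2 = (57/28, 57/28, 83/28, 93/28)
  u_3 = (738/787, -836/787, -168/787, 210/787)

Apply the Gram-Schmidt recurrence
  u_1 = v_1
  u_i = v_i − Σ_{j<i} ((v_i · u_j) / (u_j · u_j)) · u_j.

Step by step this gives:
  u_1 = (-3, -3, 3, 1)
  u_2 = (57/28, 57/28, 83/28, 93/28)
  u_3 = (738/787, -836/787, -168/787, 210/787)

Orthogonality check:
  u_2 · u_1 = 0 (should be 0)
  u_3 · u_1 = 0 (should be 0)
  u_3 · u_2 = 0 (should be 0)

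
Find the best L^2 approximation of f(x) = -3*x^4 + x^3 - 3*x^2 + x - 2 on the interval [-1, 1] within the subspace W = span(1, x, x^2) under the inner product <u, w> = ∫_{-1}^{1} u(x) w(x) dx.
g(x) = -39*x^2/7 + 8*x/5 - 61/35

The best approximation g ∈ W is the orthogonal projection of f onto W. Writing g = a_0 + a_1 x + a_2 x^2, the coefficients solve the normal equations G · a = b where
  G_{ij} = <φ_i, φ_j> and b_i = <f, φ_i>, with φ_0 = 1, φ_1 = x, φ_2 = x^2.
G =
  [2, 0, 2/3]
  [0, 2/3, 0]
  [2/3, 0, 2/5],
b = (-36/5, 16/15, -356/105).
Solving gives a_0 = -61/35, a_1 = 8/5, a_2 = -39/7, so
  g(x) = -39*x^2/7 + 8*x/5 - 61/35.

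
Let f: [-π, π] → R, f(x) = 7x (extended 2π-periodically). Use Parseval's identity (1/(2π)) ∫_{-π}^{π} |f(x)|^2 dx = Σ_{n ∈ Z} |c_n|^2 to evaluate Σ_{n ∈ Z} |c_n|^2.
Σ |c_n|^2 = 49π^2/3

Expand and integrate term by term over [-π, π]:
  ∫ (7x)^2 dx = 49·(2π^3/3); ∫ 2·7·(0)·x dx = 0 (odd integrand); ∫ 0^2 dx = 0·2π.
So (1/(2π)) ∫_{-π}^{π} (7x)^2 dx = 49π^2/3 + 0 = 49π^2/3.
Parseval ⇒ Σ |c_n|^2 = 49π^2/3.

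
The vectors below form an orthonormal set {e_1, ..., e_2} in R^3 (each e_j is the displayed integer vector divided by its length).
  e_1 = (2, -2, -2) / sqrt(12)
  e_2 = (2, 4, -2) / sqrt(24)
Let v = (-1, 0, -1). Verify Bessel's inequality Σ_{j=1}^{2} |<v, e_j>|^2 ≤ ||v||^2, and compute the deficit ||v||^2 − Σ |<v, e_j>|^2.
Σ |<v, e_j>|^2 = 0; ||v||^2 = 2; deficit = 2

Write each e_j = u_j / sqrt(<u_j, u_j>) where u_j is the displayed integer vector. Then <v, e_j> = <v, u_j> / sqrt(<u_j, u_j>), so |<v, e_j>|^2 = <v, u_j>^2 / <u_j, u_j>.
Coefficients: <v, e_1> = 0/sqrt(12), <v, e_2> = 0/sqrt(24).
Square and sum: Σ |<v, e_j>|^2 = 0.
Compute ||v||^2 = v·v = 2.
Deficit = 2 − 0 = 2 ≥ 0, confirming Bessel's inequality. (The deficit equals ||v − Σ <v,e_j> e_j||^2, the squared distance from v to span{e_j}.)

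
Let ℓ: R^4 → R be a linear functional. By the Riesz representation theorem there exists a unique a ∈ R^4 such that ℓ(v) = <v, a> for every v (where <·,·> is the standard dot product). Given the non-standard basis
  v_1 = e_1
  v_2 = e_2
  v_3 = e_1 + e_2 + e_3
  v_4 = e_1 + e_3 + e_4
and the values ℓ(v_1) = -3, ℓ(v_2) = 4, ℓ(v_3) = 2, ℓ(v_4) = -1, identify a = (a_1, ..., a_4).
a = (-3, 4, 1, 1)

Write a = (a_1, ..., a_4) in the standard basis. For each basis vector v_i, ℓ(v_i) = <v_i, a> is a linear equation in the a_j's. Collect the n equations into a matrix system V a = ℓ, where row i of V is v_i (expressed in the standard basis). Since V is invertible (lower-triangular with 1s on the diagonal, up to permutation), solve by back-substitution:
  V =
[[1, 0, 0, 0],
 [0, 1, 0, 0],
 [1, 1, 1, 0],
 [1, 0, 1, 1]]
  V a = (-3, 4, 2, -1)
Solving gives a = (-3, 4, 1, 1).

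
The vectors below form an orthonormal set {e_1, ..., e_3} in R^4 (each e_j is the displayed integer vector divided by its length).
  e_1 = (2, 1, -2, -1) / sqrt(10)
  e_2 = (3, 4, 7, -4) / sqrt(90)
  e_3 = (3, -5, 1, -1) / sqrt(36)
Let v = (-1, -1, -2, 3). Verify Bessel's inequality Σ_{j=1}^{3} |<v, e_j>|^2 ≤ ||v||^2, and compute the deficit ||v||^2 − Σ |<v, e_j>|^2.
Σ |<v, e_j>|^2 = 51/4; ||v||^2 = 15; deficit = 9/4

Write each e_j = u_j / sqrt(<u_j, u_j>) where u_j is the displayed integer vector. Then <v, e_j> = <v, u_j> / sqrt(<u_j, u_j>), so |<v, e_j>|^2 = <v, u_j>^2 / <u_j, u_j>.
Coefficients: <v, e_1> = -2/sqrt(10), <v, e_2> = -33/sqrt(90), <v, e_3> = -3/sqrt(36).
Square and sum: Σ |<v, e_j>|^2 = 51/4.
Compute ||v||^2 = v·v = 15.
Deficit = 15 − 51/4 = 9/4 ≥ 0, confirming Bessel's inequality. (The deficit equals ||v − Σ <v,e_j> e_j||^2, the squared distance from v to span{e_j}.)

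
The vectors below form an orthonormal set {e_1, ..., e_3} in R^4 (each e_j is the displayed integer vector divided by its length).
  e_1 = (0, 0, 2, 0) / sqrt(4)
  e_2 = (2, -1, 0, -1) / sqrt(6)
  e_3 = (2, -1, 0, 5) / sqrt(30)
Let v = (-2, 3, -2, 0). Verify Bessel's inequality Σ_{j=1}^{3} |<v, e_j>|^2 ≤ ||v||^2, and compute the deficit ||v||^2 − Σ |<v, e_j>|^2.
Σ |<v, e_j>|^2 = 69/5; ||v||^2 = 17; deficit = 16/5

Write each e_j = u_j / sqrt(<u_j, u_j>) where u_j is the displayed integer vector. Then <v, e_j> = <v, u_j> / sqrt(<u_j, u_j>), so |<v, e_j>|^2 = <v, u_j>^2 / <u_j, u_j>.
Coefficients: <v, e_1> = -4/sqrt(4), <v, e_2> = -7/sqrt(6), <v, e_3> = -7/sqrt(30).
Square and sum: Σ |<v, e_j>|^2 = 69/5.
Compute ||v||^2 = v·v = 17.
Deficit = 17 − 69/5 = 16/5 ≥ 0, confirming Bessel's inequality. (The deficit equals ||v − Σ <v,e_j> e_j||^2, the squared distance from v to span{e_j}.)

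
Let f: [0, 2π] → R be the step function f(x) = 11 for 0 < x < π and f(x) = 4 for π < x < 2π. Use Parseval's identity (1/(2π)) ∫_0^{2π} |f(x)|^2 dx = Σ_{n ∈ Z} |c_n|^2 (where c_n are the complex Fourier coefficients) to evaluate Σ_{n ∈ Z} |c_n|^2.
Σ |c_n|^2 = 137/2

Parseval equates the L^2 energy of f (normalised by 1/(2π)) with the ℓ^2 sum of its Fourier coefficients: (1/(2π)) ∫_0^{2π} |f|^2 = Σ |c_n|^2.
Compute the left side: (1/(2π)) [∫_0^π 11^2 dx + ∫_π^{2π} 4^2 dx] = (1/(2π)) · (121π + 16π) = (121 + 16)/2 = 137/2.
So Σ_{n ∈ Z} |c_n|^2 = 137/2.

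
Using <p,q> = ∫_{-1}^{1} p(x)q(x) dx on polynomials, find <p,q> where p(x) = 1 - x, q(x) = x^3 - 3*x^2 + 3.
<p,q> = 18/5

Expand the product: p(x)·q(x) = -x^4 + 4*x^3 - 3*x^2 - 3*x + 3.
∫_{-1}^{1} of each monomial x^k gives [2/(k+1) if k even, 0 if k odd]. Integrating term-by-term (or equivalently evaluating the antiderivative F(x) = -x^5/5 + x^4 - x^3 - 3*x^2/2 + 3*x at the endpoints):
  F(1) − F(−1) = 13/10 − (-23/10) = 18/5.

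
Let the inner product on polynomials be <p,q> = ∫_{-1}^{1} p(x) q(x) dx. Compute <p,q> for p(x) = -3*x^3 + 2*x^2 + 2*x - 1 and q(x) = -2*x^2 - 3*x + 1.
<p,q> = -4/3

Expand the product: p(x)·q(x) = 6*x^5 + 5*x^4 - 13*x^3 - 2*x^2 + 5*x - 1.
∫_{-1}^{1} of each monomial x^k gives [2/(k+1) if k even, 0 if k odd]. Integrating term-by-term (or equivalently evaluating the antiderivative F(x) = x^6 + x^5 - 13*x^4/4 - 2*x^3/3 + 5*x^2/2 - x at the endpoints):
  F(1) − F(−1) = -5/12 − (11/12) = -4/3.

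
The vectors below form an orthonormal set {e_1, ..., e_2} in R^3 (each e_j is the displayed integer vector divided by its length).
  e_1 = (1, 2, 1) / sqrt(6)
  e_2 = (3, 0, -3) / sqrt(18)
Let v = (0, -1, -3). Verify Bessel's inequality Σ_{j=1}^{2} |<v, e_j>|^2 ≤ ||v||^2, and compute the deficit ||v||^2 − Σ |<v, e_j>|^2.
Σ |<v, e_j>|^2 = 26/3; ||v||^2 = 10; deficit = 4/3

Write each e_j = u_j / sqrt(<u_j, u_j>) where u_j is the displayed integer vector. Then <v, e_j> = <v, u_j> / sqrt(<u_j, u_j>), so |<v, e_j>|^2 = <v, u_j>^2 / <u_j, u_j>.
Coefficients: <v, e_1> = -5/sqrt(6), <v, e_2> = 9/sqrt(18).
Square and sum: Σ |<v, e_j>|^2 = 26/3.
Compute ||v||^2 = v·v = 10.
Deficit = 10 − 26/3 = 4/3 ≥ 0, confirming Bessel's inequality. (The deficit equals ||v − Σ <v,e_j> e_j||^2, the squared distance from v to span{e_j}.)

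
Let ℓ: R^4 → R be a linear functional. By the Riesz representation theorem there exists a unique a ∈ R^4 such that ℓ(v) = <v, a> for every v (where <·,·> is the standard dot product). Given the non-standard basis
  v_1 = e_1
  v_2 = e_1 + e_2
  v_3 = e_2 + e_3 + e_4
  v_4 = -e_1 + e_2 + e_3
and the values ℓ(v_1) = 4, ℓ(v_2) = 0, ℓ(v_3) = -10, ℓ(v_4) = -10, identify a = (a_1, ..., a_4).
a = (4, -4, -2, -4)

Write a = (a_1, ..., a_4) in the standard basis. For each basis vector v_i, ℓ(v_i) = <v_i, a> is a linear equation in the a_j's. Collect the n equations into a matrix system V a = ℓ, where row i of V is v_i (expressed in the standard basis). Since V is invertible (lower-triangular with 1s on the diagonal, up to permutation), solve by back-substitution:
  V =
[[1, 0, 0, 0],
 [1, 1, 0, 0],
 [0, 1, 1, 1],
 [-1, 1, 1, 0]]
  V a = (4, 0, -10, -10)
Solving gives a = (4, -4, -2, -4).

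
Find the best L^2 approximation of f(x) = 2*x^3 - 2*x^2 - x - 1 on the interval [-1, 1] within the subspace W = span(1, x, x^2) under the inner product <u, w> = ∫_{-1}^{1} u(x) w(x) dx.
g(x) = -2*x^2 + x/5 - 1

The best approximation g ∈ W is the orthogonal projection of f onto W. Writing g = a_0 + a_1 x + a_2 x^2, the coefficients solve the normal equations G · a = b where
  G_{ij} = <φ_i, φ_j> and b_i = <f, φ_i>, with φ_0 = 1, φ_1 = x, φ_2 = x^2.
G =
  [2, 0, 2/3]
  [0, 2/3, 0]
  [2/3, 0, 2/5],
b = (-10/3, 2/15, -22/15).
Solving gives a_0 = -1, a_1 = 1/5, a_2 = -2, so
  g(x) = -2*x^2 + x/5 - 1.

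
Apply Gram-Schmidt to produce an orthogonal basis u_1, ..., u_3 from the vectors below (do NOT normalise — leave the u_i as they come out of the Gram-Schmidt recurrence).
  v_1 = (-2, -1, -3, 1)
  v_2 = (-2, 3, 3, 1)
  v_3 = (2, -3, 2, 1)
Orthogonal basis:
  u_1 = (-2, -1, -3, 1)
  u_2 = (-44/15, 38/15, 8/5, 22/15)
  u_3 = (-4/37, -84/37, 56/37, 76/37)

Apply the Gram-Schmidt recurrence
  u_1 = v_1
  u_i = v_i − Σ_{j<i} ((v_i · u_j) / (u_j · u_j)) · u_j.

Step by step this gives:
  u_1 = (-2, -1, -3, 1)
  u_2 = (-44/15, 38/15, 8/5, 22/15)
  u_3 = (-4/37, -84/37, 56/37, 76/37)

Orthogonality check:
  u_2 · u_1 = 0 (should be 0)
  u_3 · u_1 = 0 (should be 0)
  u_3 · u_2 = 0 (should be 0)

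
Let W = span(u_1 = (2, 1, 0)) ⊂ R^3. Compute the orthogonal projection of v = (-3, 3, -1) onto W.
proj_W(v) = (-6/5, -3/5, 0)

Set up U = [u_1 | ... | u_1] ∈ R^(3×1). The projector onto W = col(U) is P = U (U^T U)^(-1) U^T.
Compute U^T U =
  [5],
and U^T v = (-3).
Solve U^T U · c = U^T v for the coefficients: c = (-3/5). The projection is proj_W(v) = U c.
Check: (v - proj_W(v)) · u_1 = 0  (should be 0).
Result: proj_W(v) = (-6/5, -3/5, 0).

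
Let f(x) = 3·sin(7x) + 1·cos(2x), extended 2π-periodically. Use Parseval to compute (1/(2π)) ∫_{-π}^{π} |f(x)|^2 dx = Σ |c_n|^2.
Σ |c_n|^2 = 5

Expand |f|^2 and use orthogonality of {sin(nx), cos(mx)} on [-π, π]:
  ∫_{-π}^{π} sin(nx)^2 dx = π, ∫ cos(mx)^2 dx = π, and cross terms integrate to 0.
So ∫_{-π}^{π} f(x)^2 dx = 3^2 · π + 1^2 · π = (9 + 1)π.
Divide by 2π: (9 + 1)/2 = 5.
By Parseval, this equals Σ |c_n|^2.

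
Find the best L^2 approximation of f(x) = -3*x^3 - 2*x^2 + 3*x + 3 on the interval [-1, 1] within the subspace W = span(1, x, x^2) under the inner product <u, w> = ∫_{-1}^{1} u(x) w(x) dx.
g(x) = -2*x^2 + 6*x/5 + 3

The best approximation g ∈ W is the orthogonal projection of f onto W. Writing g = a_0 + a_1 x + a_2 x^2, the coefficients solve the normal equations G · a = b where
  G_{ij} = <φ_i, φ_j> and b_i = <f, φ_i>, with φ_0 = 1, φ_1 = x, φ_2 = x^2.
G =
  [2, 0, 2/3]
  [0, 2/3, 0]
  [2/3, 0, 2/5],
b = (14/3, 4/5, 6/5).
Solving gives a_0 = 3, a_1 = 6/5, a_2 = -2, so
  g(x) = -2*x^2 + 6*x/5 + 3.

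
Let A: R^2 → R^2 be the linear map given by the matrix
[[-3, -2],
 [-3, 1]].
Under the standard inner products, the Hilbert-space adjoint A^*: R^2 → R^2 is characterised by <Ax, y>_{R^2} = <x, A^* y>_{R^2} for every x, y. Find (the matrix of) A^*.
A^* = A^T =
[[-3, -3],
 [-2, 1]]

For real matrices with standard dot products, the defining identity <Ax, y> = <x, A^* y> gives (Ax)^T y = x^T (A^*) y, i.e. x^T A^T y = x^T (A^*) y. Since this holds for all x, y, we must have A^* = A^T. Therefore
A^* =
[[-3, -3],
 [-2, 1]].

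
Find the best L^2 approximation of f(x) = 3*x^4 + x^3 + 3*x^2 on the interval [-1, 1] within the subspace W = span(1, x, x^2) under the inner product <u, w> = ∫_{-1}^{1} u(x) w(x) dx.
g(x) = 39*x^2/7 + 3*x/5 - 9/35

The best approximation g ∈ W is the orthogonal projection of f onto W. Writing g = a_0 + a_1 x + a_2 x^2, the coefficients solve the normal equations G · a = b where
  G_{ij} = <φ_i, φ_j> and b_i = <f, φ_i>, with φ_0 = 1, φ_1 = x, φ_2 = x^2.
G =
  [2, 0, 2/3]
  [0, 2/3, 0]
  [2/3, 0, 2/5],
b = (16/5, 2/5, 72/35).
Solving gives a_0 = -9/35, a_1 = 3/5, a_2 = 39/7, so
  g(x) = 39*x^2/7 + 3*x/5 - 9/35.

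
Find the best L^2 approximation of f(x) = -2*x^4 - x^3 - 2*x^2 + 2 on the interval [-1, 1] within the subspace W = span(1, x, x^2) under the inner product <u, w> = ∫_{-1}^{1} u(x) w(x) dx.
g(x) = -26*x^2/7 - 3*x/5 + 76/35

The best approximation g ∈ W is the orthogonal projection of f onto W. Writing g = a_0 + a_1 x + a_2 x^2, the coefficients solve the normal equations G · a = b where
  G_{ij} = <φ_i, φ_j> and b_i = <f, φ_i>, with φ_0 = 1, φ_1 = x, φ_2 = x^2.
G =
  [2, 0, 2/3]
  [0, 2/3, 0]
  [2/3, 0, 2/5],
b = (28/15, -2/5, -4/105).
Solving gives a_0 = 76/35, a_1 = -3/5, a_2 = -26/7, so
  g(x) = -26*x^2/7 - 3*x/5 + 76/35.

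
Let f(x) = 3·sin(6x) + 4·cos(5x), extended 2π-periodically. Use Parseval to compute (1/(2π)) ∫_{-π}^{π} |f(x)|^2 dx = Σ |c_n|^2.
Σ |c_n|^2 = 25/2

Expand |f|^2 and use orthogonality of {sin(nx), cos(mx)} on [-π, π]:
  ∫_{-π}^{π} sin(nx)^2 dx = π, ∫ cos(mx)^2 dx = π, and cross terms integrate to 0.
So ∫_{-π}^{π} f(x)^2 dx = 3^2 · π + 4^2 · π = (9 + 16)π.
Divide by 2π: (9 + 16)/2 = 25/2.
By Parseval, this equals Σ |c_n|^2.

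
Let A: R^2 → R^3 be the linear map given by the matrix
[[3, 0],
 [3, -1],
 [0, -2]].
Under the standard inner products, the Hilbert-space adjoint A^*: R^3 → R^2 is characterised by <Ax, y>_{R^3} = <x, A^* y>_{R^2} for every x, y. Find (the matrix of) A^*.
A^* = A^T =
[[3, 3, 0],
 [0, -1, -2]]

For real matrices with standard dot products, the defining identity <Ax, y> = <x, A^* y> gives (Ax)^T y = x^T (A^*) y, i.e. x^T A^T y = x^T (A^*) y. Since this holds for all x, y, we must have A^* = A^T. Therefore
A^* =
[[3, 3, 0],
 [0, -1, -2]].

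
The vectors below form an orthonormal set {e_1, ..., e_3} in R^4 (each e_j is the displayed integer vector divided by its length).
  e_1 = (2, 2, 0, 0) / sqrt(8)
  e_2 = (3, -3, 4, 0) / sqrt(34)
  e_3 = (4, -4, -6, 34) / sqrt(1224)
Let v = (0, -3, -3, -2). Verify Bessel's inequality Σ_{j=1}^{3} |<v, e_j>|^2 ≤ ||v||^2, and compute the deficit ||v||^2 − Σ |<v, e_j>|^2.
Σ |<v, e_j>|^2 = 107/18; ||v||^2 = 22; deficit = 289/18

Write each e_j = u_j / sqrt(<u_j, u_j>) where u_j is the displayed integer vector. Then <v, e_j> = <v, u_j> / sqrt(<u_j, u_j>), so |<v, e_j>|^2 = <v, u_j>^2 / <u_j, u_j>.
Coefficients: <v, e_1> = -6/sqrt(8), <v, e_2> = -3/sqrt(34), <v, e_3> = -38/sqrt(1224).
Square and sum: Σ |<v, e_j>|^2 = 107/18.
Compute ||v||^2 = v·v = 22.
Deficit = 22 − 107/18 = 289/18 ≥ 0, confirming Bessel's inequality. (The deficit equals ||v − Σ <v,e_j> e_j||^2, the squared distance from v to span{e_j}.)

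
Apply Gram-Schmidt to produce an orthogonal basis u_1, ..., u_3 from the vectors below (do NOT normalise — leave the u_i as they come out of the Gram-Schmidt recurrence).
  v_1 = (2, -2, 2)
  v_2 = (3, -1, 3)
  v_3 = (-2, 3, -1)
Orthogonal basis:
  u_1 = (2, -2, 2)
  u_2 = (2/3, 4/3, 2/3)
  u_3 = (-1/2, 0, 1/2)

Apply the Gram-Schmidt recurrence
  u_1 = v_1
  u_i = v_i − Σ_{j<i} ((v_i · u_j) / (u_j · u_j)) · u_j.

Step by step this gives:
  u_1 = (2, -2, 2)
  u_2 = (2/3, 4/3, 2/3)
  u_3 = (-1/2, 0, 1/2)

Orthogonality check:
  u_2 · u_1 = 0 (should be 0)
  u_3 · u_1 = 0 (should be 0)
  u_3 · u_2 = 0 (should be 0)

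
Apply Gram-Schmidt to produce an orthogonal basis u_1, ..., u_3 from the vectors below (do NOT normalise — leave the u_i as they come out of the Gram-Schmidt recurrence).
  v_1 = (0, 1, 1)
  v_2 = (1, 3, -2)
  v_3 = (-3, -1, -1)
Orthogonal basis:
  u_1 = (0, 1, 1)
  u_2 = (1, 5/2, -5/2)
  u_3 = (-25/9, 5/9, -5/9)

Apply the Gram-Schmidt recurrence
  u_1 = v_1
  u_i = v_i − Σ_{j<i} ((v_i · u_j) / (u_j · u_j)) · u_j.

Step by step this gives:
  u_1 = (0, 1, 1)
  u_2 = (1, 5/2, -5/2)
  u_3 = (-25/9, 5/9, -5/9)

Orthogonality check:
  u_2 · u_1 = 0 (should be 0)
  u_3 · u_1 = 0 (should be 0)
  u_3 · u_2 = 0 (should be 0)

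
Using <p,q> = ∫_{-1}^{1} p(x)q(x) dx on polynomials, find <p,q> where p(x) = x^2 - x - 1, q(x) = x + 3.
<p,q> = -14/3

Expand the product: p(x)·q(x) = x^3 + 2*x^2 - 4*x - 3.
∫_{-1}^{1} of each monomial x^k gives [2/(k+1) if k even, 0 if k odd]. Integrating term-by-term (or equivalently evaluating the antiderivative F(x) = x^4/4 + 2*x^3/3 - 2*x^2 - 3*x at the endpoints):
  F(1) − F(−1) = -49/12 − (7/12) = -14/3.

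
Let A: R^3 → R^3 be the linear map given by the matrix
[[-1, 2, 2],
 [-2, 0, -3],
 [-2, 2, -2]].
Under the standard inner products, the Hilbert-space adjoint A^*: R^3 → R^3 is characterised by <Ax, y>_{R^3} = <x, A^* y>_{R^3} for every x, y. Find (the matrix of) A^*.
A^* = A^T =
[[-1, -2, -2],
 [2, 0, 2],
 [2, -3, -2]]

For real matrices with standard dot products, the defining identity <Ax, y> = <x, A^* y> gives (Ax)^T y = x^T (A^*) y, i.e. x^T A^T y = x^T (A^*) y. Since this holds for all x, y, we must have A^* = A^T. Therefore
A^* =
[[-1, -2, -2],
 [2, 0, 2],
 [2, -3, -2]].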